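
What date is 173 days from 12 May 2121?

Counting forward 173 days from May 12, 2121.
May has 31 days, so 31 − 12 = 19 days remain after May 12, 2121; 173 − 19 = 154 left.
June 2121 has 30 days: 154 − 30 = 124 left.
July 2121 has 31 days: 124 − 31 = 93 left.
August 2121 has 31 days: 93 − 31 = 62 left.
September 2121 has 30 days: 62 − 30 = 32 left.
October 2121 has 31 days: 32 − 31 = 1 left.
1 day into November 2121 → November 1, 2121.

November 1, 2121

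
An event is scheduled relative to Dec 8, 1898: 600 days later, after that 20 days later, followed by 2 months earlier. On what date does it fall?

June 20, 1900

Counting forward 600 days from December 8, 1898:
December has 31 days, so 31 − 8 = 23 days remain after December 8, 1898; 600 − 23 = 577 left.
January 1899 has 31 days: 577 − 31 = 546 left.
February 1899 has 28 days (1899 is not a leap year): 546 − 28 = 518 left.
March 1899 has 31 days: 518 − 31 = 487 left.
April 1899 has 30 days: 487 − 30 = 457 left.
May 1899 has 31 days: 457 − 31 = 426 left.
June 1899 has 30 days: 426 − 30 = 396 left.
July 1899 has 31 days: 396 − 31 = 365 left.
August 1899 has 31 days: 365 − 31 = 334 left.
September 1899 has 30 days: 334 − 30 = 304 left.
October 1899 has 31 days: 304 − 31 = 273 left.
November 1899 has 30 days: 273 − 30 = 243 left.
December 1899 has 31 days: 243 − 31 = 212 left.
January 1900 has 31 days: 212 − 31 = 181 left.
February 1900 has 28 days (1900 is not a leap year (divisible by 100 but not 400)): 181 − 28 = 153 left.
March 1900 has 31 days: 153 − 31 = 122 left.
April 1900 has 30 days: 122 − 30 = 92 left.
May 1900 has 31 days: 92 − 31 = 61 left.
June 1900 has 30 days: 61 − 30 = 31 left.
31 days into July 1900 → July 31, 1900.
Advancing 20 days from July 31, 1900:
July has 31 days, so 31 − 31 = 0 days remain after July 31, 1900; 20 − 0 = 20 left.
20 days into August 1900 → August 20, 1900.
Counting back 2 months from August 20, 1900:
month 8 − 2 = 6 → June 1900.
Day 20 is valid in June, giving June 20, 1900.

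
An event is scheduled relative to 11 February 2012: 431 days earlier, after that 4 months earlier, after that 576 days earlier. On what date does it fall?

January 8, 2009

Going back 431 days from February 11, 2012:
Going back 11 days from February 11, 2012 reaches the end of the previous month; 431 − 11 = 420 left.
January 2012 has 31 days: 420 − 31 = 389 left.
December 2011 has 31 days: 389 − 31 = 358 left.
November 2011 has 30 days: 358 − 30 = 328 left.
October 2011 has 31 days: 328 − 31 = 297 left.
September 2011 has 30 days: 297 − 30 = 267 left.
August 2011 has 31 days: 267 − 31 = 236 left.
July 2011 has 31 days: 236 − 31 = 205 left.
June 2011 has 30 days: 205 − 30 = 175 left.
May 2011 has 31 days: 175 − 31 = 144 left.
April 2011 has 30 days: 144 − 30 = 114 left.
March 2011 has 31 days: 114 − 31 = 83 left.
February 2011 has 28 days (2011 is not a leap year): 83 − 28 = 55 left.
January 2011 has 31 days: 55 − 31 = 24 left.
December 2010 has 31 days; 31 − 24 = 7 → December 7, 2010.
Going back 4 months from December 7, 2010:
month 12 − 4 = 8 → August 2010.
Day 7 is valid in August, giving August 7, 2010.
Going back 576 days from August 7, 2010:
Going back 7 days from August 7, 2010 reaches the end of the previous month; 576 − 7 = 569 left.
July 2010 has 31 days: 569 − 31 = 538 left.
June 2010 has 30 days: 538 − 30 = 508 left.
May 2010 has 31 days: 508 − 31 = 477 left.
April 2010 has 30 days: 477 − 30 = 447 left.
March 2010 has 31 days: 447 − 31 = 416 left.
February 2010 has 28 days (2010 is not a leap year): 416 − 28 = 388 left.
January 2010 has 31 days: 388 − 31 = 357 left.
December 2009 has 31 days: 357 − 31 = 326 left.
November 2009 has 30 days: 326 − 30 = 296 left.
October 2009 has 31 days: 296 − 31 = 265 left.
September 2009 has 30 days: 265 − 30 = 235 left.
August 2009 has 31 days: 235 − 31 = 204 left.
July 2009 has 31 days: 204 − 31 = 173 left.
June 2009 has 30 days: 173 − 30 = 143 left.
May 2009 has 31 days: 143 − 31 = 112 left.
April 2009 has 30 days: 112 − 30 = 82 left.
March 2009 has 31 days: 82 − 31 = 51 left.
February 2009 has 28 days (2009 is not a leap year): 51 − 28 = 23 left.
January 2009 has 31 days; 31 − 23 = 8 → January 8, 2009.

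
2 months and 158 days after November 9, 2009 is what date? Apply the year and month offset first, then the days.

Advancing 2 months and 158 days from November 9, 2009: first the month/year part, then the days.
month 11 + 2 = 13, which is month 1 of year 2010 → January 2010.
Day 9 is valid in January, giving January 9, 2010.
Now add 158 days from January 9, 2010.
January has 31 days, so 31 − 9 = 22 days remain after January 9, 2010; 158 − 22 = 136 left.
February 2010 has 28 days (2010 is not a leap year): 136 − 28 = 108 left.
March 2010 has 31 days: 108 − 31 = 77 left.
April 2010 has 30 days: 77 − 30 = 47 left.
May 2010 has 31 days: 47 − 31 = 16 left.
16 days into June 2010 → June 16, 2010.

June 16, 2010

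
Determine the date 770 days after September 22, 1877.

Adding 770 days from September 22, 1877.
September has 30 days, so 30 − 22 = 8 days remain after September 22, 1877; 770 − 8 = 762 left.
October 1877 has 31 days: 762 − 31 = 731 left.
November 1877 has 30 days: 731 − 30 = 701 left.
December 1877 has 31 days: 701 − 31 = 670 left.
January 1878 has 31 days: 670 − 31 = 639 left.
February 1878 has 28 days (1878 is not a leap year): 639 − 28 = 611 left.
March 1878 has 31 days: 611 − 31 = 580 left.
April 1878 has 30 days: 580 − 30 = 550 left.
May 1878 has 31 days: 550 − 31 = 519 left.
June 1878 has 30 days: 519 − 30 = 489 left.
July 1878 has 31 days: 489 − 31 = 458 left.
August 1878 has 31 days: 458 − 31 = 427 left.
September 1878 has 30 days: 427 − 30 = 397 left.
October 1878 has 31 days: 397 − 31 = 366 left.
November 1878 has 30 days: 366 − 30 = 336 left.
December 1878 has 31 days: 336 − 31 = 305 left.
January 1879 has 31 days: 305 − 31 = 274 left.
February 1879 has 28 days (1879 is not a leap year): 274 − 28 = 246 left.
March 1879 has 31 days: 246 − 31 = 215 left.
April 1879 has 30 days: 215 − 30 = 185 left.
May 1879 has 31 days: 185 − 31 = 154 left.
June 1879 has 30 days: 154 − 30 = 124 left.
July 1879 has 31 days: 124 − 31 = 93 left.
August 1879 has 31 days: 93 − 31 = 62 left.
September 1879 has 30 days: 62 − 30 = 32 left.
October 1879 has 31 days: 32 − 31 = 1 left.
1 day into November 1879 → November 1, 1879.

November 1, 1879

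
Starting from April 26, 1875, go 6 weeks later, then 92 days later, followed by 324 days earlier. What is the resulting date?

October 18, 1874

Advancing 6 weeks (= 42 days) from April 26, 1875:
April has 30 days, so 30 − 26 = 4 days remain after April 26, 1875; 42 − 4 = 38 left.
May 1875 has 31 days: 38 − 31 = 7 left.
7 days into June 1875 → June 7, 1875.
Advancing 92 days from June 7, 1875:
June has 30 days, so 30 − 7 = 23 days remain after June 7, 1875; 92 − 23 = 69 left.
July 1875 has 31 days: 69 − 31 = 38 left.
August 1875 has 31 days: 38 − 31 = 7 left.
7 days into September 1875 → September 7, 1875.
Counting back 324 days from September 7, 1875:
Going back 7 days from September 7, 1875 reaches the end of the previous month; 324 − 7 = 317 left.
August 1875 has 31 days: 317 − 31 = 286 left.
July 1875 has 31 days: 286 − 31 = 255 left.
June 1875 has 30 days: 255 − 30 = 225 left.
May 1875 has 31 days: 225 − 31 = 194 left.
April 1875 has 30 days: 194 − 30 = 164 left.
March 1875 has 31 days: 164 − 31 = 133 left.
February 1875 has 28 days (1875 is not a leap year): 133 − 28 = 105 left.
January 1875 has 31 days: 105 − 31 = 74 left.
December 1874 has 31 days: 74 − 31 = 43 left.
November 1874 has 30 days: 43 − 30 = 13 left.
October 1874 has 31 days; 31 − 13 = 18 → October 18, 1874.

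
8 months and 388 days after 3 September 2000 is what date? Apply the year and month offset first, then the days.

May 26, 2002

Advancing 8 months and 388 days from September 3, 2000: first the month/year part, then the days.
month 9 + 8 = 17, which is month 5 of year 2001 → May 2001.
Day 3 is valid in May, giving May 3, 2001.
Now add 388 days from May 3, 2001.
May has 31 days, so 31 − 3 = 28 days remain after May 3, 2001; 388 − 28 = 360 left.
June 2001 has 30 days: 360 − 30 = 330 left.
July 2001 has 31 days: 330 − 31 = 299 left.
August 2001 has 31 days: 299 − 31 = 268 left.
September 2001 has 30 days: 268 − 30 = 238 left.
October 2001 has 31 days: 238 − 31 = 207 left.
November 2001 has 30 days: 207 − 30 = 177 left.
December 2001 has 31 days: 177 − 31 = 146 left.
January 2002 has 31 days: 146 − 31 = 115 left.
February 2002 has 28 days (2002 is not a leap year): 115 − 28 = 87 left.
March 2002 has 31 days: 87 − 31 = 56 left.
April 2002 has 30 days: 56 − 30 = 26 left.
26 days into May 2002 → May 26, 2002.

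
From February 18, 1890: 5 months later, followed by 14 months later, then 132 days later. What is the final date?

January 28, 1892

Advancing 5 months from February 18, 1890:
month 2 + 5 = 7 → July 1890.
Day 18 is valid in July, giving July 18, 1890.
Advancing 14 months from July 18, 1890:
month 7 + 14 = 21, which is month 9 of year 1891 → September 1891.
Day 18 is valid in September, giving September 18, 1891.
Counting forward 132 days from September 18, 1891:
September has 30 days, so 30 − 18 = 12 days remain after September 18, 1891; 132 − 12 = 120 left.
October 1891 has 31 days: 120 − 31 = 89 left.
November 1891 has 30 days: 89 − 30 = 59 left.
December 1891 has 31 days: 59 − 31 = 28 left.
28 days into January 1892 → January 28, 1892.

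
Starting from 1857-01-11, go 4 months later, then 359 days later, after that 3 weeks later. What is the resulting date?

May 26, 1858

Advancing 4 months from January 11, 1857:
month 1 + 4 = 5 → May 1857.
Day 11 is valid in May, giving May 11, 1857.
Counting forward 359 days from May 11, 1857:
May has 31 days, so 31 − 11 = 20 days remain after May 11, 1857; 359 − 20 = 339 left.
June 1857 has 30 days: 339 − 30 = 309 left.
July 1857 has 31 days: 309 − 31 = 278 left.
August 1857 has 31 days: 278 − 31 = 247 left.
September 1857 has 30 days: 247 − 30 = 217 left.
October 1857 has 31 days: 217 − 31 = 186 left.
November 1857 has 30 days: 186 − 30 = 156 left.
December 1857 has 31 days: 156 − 31 = 125 left.
January 1858 has 31 days: 125 − 31 = 94 left.
February 1858 has 28 days (1858 is not a leap year): 94 − 28 = 66 left.
March 1858 has 31 days: 66 − 31 = 35 left.
April 1858 has 30 days: 35 − 30 = 5 left.
5 days into May 1858 → May 5, 1858.
Adding 3 weeks (= 21 days) from May 5, 1858:
May has 31 days; 5 + 21 = 26, still in May.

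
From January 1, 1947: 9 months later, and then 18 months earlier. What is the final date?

Adding 9 months from January 1, 1947:
month 1 + 9 = 10 → October 1947.
Day 1 is valid in October, giving October 1, 1947.
Going back 18 months from October 1, 1947:
month 10 − 18 = -8, which is month 4 of year 1946 → April 1946.
Day 1 is valid in April, giving April 1, 1946.

April 1, 1946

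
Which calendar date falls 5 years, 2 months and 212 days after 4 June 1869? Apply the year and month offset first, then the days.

Advancing 5 years, 2 months and 212 days from June 4, 1869: first the month/year part, then the days.
+5 years → 1874; month 6 + 2 = 8 → August 1874.
Day 4 is valid in August, giving August 4, 1874.
Now add 212 days from August 4, 1874.
August has 31 days, so 31 − 4 = 27 days remain after August 4, 1874; 212 − 27 = 185 left.
September 1874 has 30 days: 185 − 30 = 155 left.
October 1874 has 31 days: 155 − 31 = 124 left.
November 1874 has 30 days: 124 − 30 = 94 left.
December 1874 has 31 days: 94 − 31 = 63 left.
January 1875 has 31 days: 63 − 31 = 32 left.
February 1875 has 28 days (1875 is not a leap year): 32 − 28 = 4 left.
4 days into March 1875 → March 4, 1875.

March 4, 1875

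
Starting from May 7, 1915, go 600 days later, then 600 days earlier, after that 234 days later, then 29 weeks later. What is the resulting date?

July 17, 1916

Adding 600 days from May 7, 1915:
May has 31 days, so 31 − 7 = 24 days remain after May 7, 1915; 600 − 24 = 576 left.
June 1915 has 30 days: 576 − 30 = 546 left.
July 1915 has 31 days: 546 − 31 = 515 left.
August 1915 has 31 days: 515 − 31 = 484 left.
September 1915 has 30 days: 484 − 30 = 454 left.
October 1915 has 31 days: 454 − 31 = 423 left.
November 1915 has 30 days: 423 − 30 = 393 left.
December 1915 has 31 days: 393 − 31 = 362 left.
January 1916 has 31 days: 362 − 31 = 331 left.
February 1916 has 29 days (1916 is a leap year): 331 − 29 = 302 left.
March 1916 has 31 days: 302 − 31 = 271 left.
April 1916 has 30 days: 271 − 30 = 241 left.
May 1916 has 31 days: 241 − 31 = 210 left.
June 1916 has 30 days: 210 − 30 = 180 left.
July 1916 has 31 days: 180 − 31 = 149 left.
August 1916 has 31 days: 149 − 31 = 118 left.
September 1916 has 30 days: 118 − 30 = 88 left.
October 1916 has 31 days: 88 − 31 = 57 left.
November 1916 has 30 days: 57 − 30 = 27 left.
27 days into December 1916 → December 27, 1916.
Subtracting 600 days from December 27, 1916:
Going back 27 days from December 27, 1916 reaches the end of the previous month; 600 − 27 = 573 left.
November 1916 has 30 days: 573 − 30 = 543 left.
October 1916 has 31 days: 543 − 31 = 512 left.
September 1916 has 30 days: 512 − 30 = 482 left.
August 1916 has 31 days: 482 − 31 = 451 left.
July 1916 has 31 days: 451 − 31 = 420 left.
June 1916 has 30 days: 420 − 30 = 390 left.
May 1916 has 31 days: 390 − 31 = 359 left.
April 1916 has 30 days: 359 − 30 = 329 left.
March 1916 has 31 days: 329 − 31 = 298 left.
February 1916 has 29 days (1916 is a leap year): 298 − 29 = 269 left.
January 1916 has 31 days: 269 − 31 = 238 left.
December 1915 has 31 days: 238 − 31 = 207 left.
November 1915 has 30 days: 207 − 30 = 177 left.
October 1915 has 31 days: 177 − 31 = 146 left.
September 1915 has 30 days: 146 − 30 = 116 left.
August 1915 has 31 days: 116 − 31 = 85 left.
July 1915 has 31 days: 85 − 31 = 54 left.
June 1915 has 30 days: 54 − 30 = 24 left.
May 1915 has 31 days; 31 − 24 = 7 → May 7, 1915.
Advancing 234 days from May 7, 1915:
May has 31 days, so 31 − 7 = 24 days remain after May 7, 1915; 234 − 24 = 210 left.
June 1915 has 30 days: 210 − 30 = 180 left.
July 1915 has 31 days: 180 − 31 = 149 left.
August 1915 has 31 days: 149 − 31 = 118 left.
September 1915 has 30 days: 118 − 30 = 88 left.
October 1915 has 31 days: 88 − 31 = 57 left.
November 1915 has 30 days: 57 − 30 = 27 left.
27 days into December 1915 → December 27, 1915.
Advancing 29 weeks (= 203 days) from December 27, 1915:
December has 31 days, so 31 − 27 = 4 days remain after December 27, 1915; 203 − 4 = 199 left.
January 1916 has 31 days: 199 − 31 = 168 left.
February 1916 has 29 days (1916 is a leap year): 168 − 29 = 139 left.
March 1916 has 31 days: 139 − 31 = 108 left.
April 1916 has 30 days: 108 − 30 = 78 left.
May 1916 has 31 days: 78 − 31 = 47 left.
June 1916 has 30 days: 47 − 30 = 17 left.
17 days into July 1916 → July 17, 1916.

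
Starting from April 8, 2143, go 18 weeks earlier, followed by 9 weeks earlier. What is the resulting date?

October 1, 2142

Counting back 18 weeks (= 126 days) from April 8, 2143:
Going back 8 days from April 8, 2143 reaches the end of the previous month; 126 − 8 = 118 left.
March 2143 has 31 days: 118 − 31 = 87 left.
February 2143 has 28 days (2143 is not a leap year): 87 − 28 = 59 left.
January 2143 has 31 days: 59 − 31 = 28 left.
December 2142 has 31 days; 31 − 28 = 3 → December 3, 2142.
Going back 9 weeks (= 63 days) from December 3, 2142:
Going back 3 days from December 3, 2142 reaches the end of the previous month; 63 − 3 = 60 left.
November 2142 has 30 days: 60 − 30 = 30 left.
October 2142 has 31 days; 31 − 30 = 1 → October 1, 2142.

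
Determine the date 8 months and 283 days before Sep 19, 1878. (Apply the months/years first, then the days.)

April 11, 1877

Subtracting 8 months and 283 days from September 19, 1878: first the month/year part, then the days.
month 9 − 8 = 1 → January 1878.
Day 19 is valid in January, giving January 19, 1878.
Now subtract 283 days from January 19, 1878.
Going back 19 days from January 19, 1878 reaches the end of the previous month; 283 − 19 = 264 left.
December 1877 has 31 days: 264 − 31 = 233 left.
November 1877 has 30 days: 233 − 30 = 203 left.
October 1877 has 31 days: 203 − 31 = 172 left.
September 1877 has 30 days: 172 − 30 = 142 left.
August 1877 has 31 days: 142 − 31 = 111 left.
July 1877 has 31 days: 111 − 31 = 80 left.
June 1877 has 30 days: 80 − 30 = 50 left.
May 1877 has 31 days: 50 − 31 = 19 left.
April 1877 has 30 days; 30 − 19 = 11 → April 11, 1877.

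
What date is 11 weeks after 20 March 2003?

Advancing 11 weeks = 77 days from March 20, 2003.
March has 31 days, so 31 − 20 = 11 days remain after March 20, 2003; 77 − 11 = 66 left.
April 2003 has 30 days: 66 − 30 = 36 left.
May 2003 has 31 days: 36 − 31 = 5 left.
5 days into June 2003 → June 5, 2003.

June 5, 2003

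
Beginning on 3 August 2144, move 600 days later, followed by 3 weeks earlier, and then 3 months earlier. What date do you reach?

Counting forward 600 days from August 3, 2144:
August has 31 days, so 31 − 3 = 28 days remain after August 3, 2144; 600 − 28 = 572 left.
September 2144 has 30 days: 572 − 30 = 542 left.
October 2144 has 31 days: 542 − 31 = 511 left.
November 2144 has 30 days: 511 − 30 = 481 left.
December 2144 has 31 days: 481 − 31 = 450 left.
January 2145 has 31 days: 450 − 31 = 419 left.
February 2145 has 28 days (2145 is not a leap year): 419 − 28 = 391 left.
March 2145 has 31 days: 391 − 31 = 360 left.
April 2145 has 30 days: 360 − 30 = 330 left.
May 2145 has 31 days: 330 − 31 = 299 left.
June 2145 has 30 days: 299 − 30 = 269 left.
July 2145 has 31 days: 269 − 31 = 238 left.
August 2145 has 31 days: 238 − 31 = 207 left.
September 2145 has 30 days: 207 − 30 = 177 left.
October 2145 has 31 days: 177 − 31 = 146 left.
November 2145 has 30 days: 146 − 30 = 116 left.
December 2145 has 31 days: 116 − 31 = 85 left.
January 2146 has 31 days: 85 − 31 = 54 left.
February 2146 has 28 days (2146 is not a leap year): 54 − 28 = 26 left.
26 days into March 2146 → March 26, 2146.
Subtracting 3 weeks (= 21 days) from March 26, 2146:
26 − 21 = 5, still in March 2146.
Counting back 3 months from March 5, 2146:
month 3 − 3 = 0, which is month 12 of year 2145 → December 2145.
Day 5 is valid in December, giving December 5, 2145.

December 5, 2145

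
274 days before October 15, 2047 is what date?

January 14, 2047

Counting back 274 days from October 15, 2047.
Going back 15 days from October 15, 2047 reaches the end of the previous month; 274 − 15 = 259 left.
September 2047 has 30 days: 259 − 30 = 229 left.
August 2047 has 31 days: 229 − 31 = 198 left.
July 2047 has 31 days: 198 − 31 = 167 left.
June 2047 has 30 days: 167 − 30 = 137 left.
May 2047 has 31 days: 137 − 31 = 106 left.
April 2047 has 30 days: 106 − 30 = 76 left.
March 2047 has 31 days: 76 − 31 = 45 left.
February 2047 has 28 days (2047 is not a leap year): 45 − 28 = 17 left.
January 2047 has 31 days; 31 − 17 = 14 → January 14, 2047.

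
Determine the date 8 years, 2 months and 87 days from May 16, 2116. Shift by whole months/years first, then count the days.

Counting forward 8 years, 2 months and 87 days from May 16, 2116: first the month/year part, then the days.
+8 years → 2124; month 5 + 2 = 7 → July 2124.
Day 16 is valid in July, giving July 16, 2124.
Now add 87 days from July 16, 2124.
July has 31 days, so 31 − 16 = 15 days remain after July 16, 2124; 87 − 15 = 72 left.
August 2124 has 31 days: 72 − 31 = 41 left.
September 2124 has 30 days: 41 − 30 = 11 left.
11 days into October 2124 → October 11, 2124.

October 11, 2124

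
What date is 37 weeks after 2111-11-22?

August 7, 2112

Advancing 37 weeks = 259 days from November 22, 2111.
November has 30 days, so 30 − 22 = 8 days remain after November 22, 2111; 259 − 8 = 251 left.
December 2111 has 31 days: 251 − 31 = 220 left.
January 2112 has 31 days: 220 − 31 = 189 left.
February 2112 has 29 days (2112 is a leap year): 189 − 29 = 160 left.
March 2112 has 31 days: 160 − 31 = 129 left.
April 2112 has 30 days: 129 − 30 = 99 left.
May 2112 has 31 days: 99 − 31 = 68 left.
June 2112 has 30 days: 68 − 30 = 38 left.
July 2112 has 31 days: 38 − 31 = 7 left.
7 days into August 2112 → August 7, 2112.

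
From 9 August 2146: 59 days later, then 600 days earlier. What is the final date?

Adding 59 days from August 9, 2146:
August has 31 days, so 31 − 9 = 22 days remain after August 9, 2146; 59 − 22 = 37 left.
September 2146 has 30 days: 37 − 30 = 7 left.
7 days into October 2146 → October 7, 2146.
Subtracting 600 days from October 7, 2146:
Going back 7 days from October 7, 2146 reaches the end of the previous month; 600 − 7 = 593 left.
September 2146 has 30 days: 593 − 30 = 563 left.
August 2146 has 31 days: 563 − 31 = 532 left.
July 2146 has 31 days: 532 − 31 = 501 left.
June 2146 has 30 days: 501 − 30 = 471 left.
May 2146 has 31 days: 471 − 31 = 440 left.
April 2146 has 30 days: 440 − 30 = 410 left.
March 2146 has 31 days: 410 − 31 = 379 left.
February 2146 has 28 days (2146 is not a leap year): 379 − 28 = 351 left.
January 2146 has 31 days: 351 − 31 = 320 left.
December 2145 has 31 days: 320 − 31 = 289 left.
November 2145 has 30 days: 289 − 30 = 259 left.
October 2145 has 31 days: 259 − 31 = 228 left.
September 2145 has 30 days: 228 − 30 = 198 left.
August 2145 has 31 days: 198 − 31 = 167 left.
July 2145 has 31 days: 167 − 31 = 136 left.
June 2145 has 30 days: 136 − 30 = 106 left.
May 2145 has 31 days: 106 − 31 = 75 left.
April 2145 has 30 days: 75 − 30 = 45 left.
March 2145 has 31 days: 45 − 31 = 14 left.
February 2145 has 28 days; 28 − 14 = 14 → February 14, 2145.

February 14, 2145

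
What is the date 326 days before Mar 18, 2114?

Subtracting 326 days from March 18, 2114.
Going back 18 days from March 18, 2114 reaches the end of the previous month; 326 − 18 = 308 left.
February 2114 has 28 days (2114 is not a leap year): 308 − 28 = 280 left.
January 2114 has 31 days: 280 − 31 = 249 left.
December 2113 has 31 days: 249 − 31 = 218 left.
November 2113 has 30 days: 218 − 30 = 188 left.
October 2113 has 31 days: 188 − 31 = 157 left.
September 2113 has 30 days: 157 − 30 = 127 left.
August 2113 has 31 days: 127 − 31 = 96 left.
July 2113 has 31 days: 96 − 31 = 65 left.
June 2113 has 30 days: 65 − 30 = 35 left.
May 2113 has 31 days: 35 − 31 = 4 left.
April 2113 has 30 days; 30 − 4 = 26 → April 26, 2113.

April 26, 2113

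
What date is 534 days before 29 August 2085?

Counting back 534 days from August 29, 2085.
Going back 29 days from August 29, 2085 reaches the end of the previous month; 534 − 29 = 505 left.
July 2085 has 31 days: 505 − 31 = 474 left.
June 2085 has 30 days: 474 − 30 = 444 left.
May 2085 has 31 days: 444 − 31 = 413 left.
April 2085 has 30 days: 413 − 30 = 383 left.
March 2085 has 31 days: 383 − 31 = 352 left.
February 2085 has 28 days (2085 is not a leap year): 352 − 28 = 324 left.
January 2085 has 31 days: 324 − 31 = 293 left.
December 2084 has 31 days: 293 − 31 = 262 left.
November 2084 has 30 days: 262 − 30 = 232 left.
October 2084 has 31 days: 232 − 31 = 201 left.
September 2084 has 30 days: 201 − 30 = 171 left.
August 2084 has 31 days: 171 − 31 = 140 left.
July 2084 has 31 days: 140 − 31 = 109 left.
June 2084 has 30 days: 109 − 30 = 79 left.
May 2084 has 31 days: 79 − 31 = 48 left.
April 2084 has 30 days: 48 − 30 = 18 left.
March 2084 has 31 days; 31 − 18 = 13 → March 13, 2084.

March 13, 2084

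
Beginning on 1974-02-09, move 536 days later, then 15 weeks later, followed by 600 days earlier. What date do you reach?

March 22, 1974

Advancing 536 days from February 9, 1974:
February has 28 days, so 28 − 9 = 19 days remain after February 9, 1974; 536 − 19 = 517 left.
March 1974 has 31 days: 517 − 31 = 486 left.
April 1974 has 30 days: 486 − 30 = 456 left.
May 1974 has 31 days: 456 − 31 = 425 left.
June 1974 has 30 days: 425 − 30 = 395 left.
July 1974 has 31 days: 395 − 31 = 364 left.
August 1974 has 31 days: 364 − 31 = 333 left.
September 1974 has 30 days: 333 − 30 = 303 left.
October 1974 has 31 days: 303 − 31 = 272 left.
November 1974 has 30 days: 272 − 30 = 242 left.
December 1974 has 31 days: 242 − 31 = 211 left.
January 1975 has 31 days: 211 − 31 = 180 left.
February 1975 has 28 days (1975 is not a leap year): 180 − 28 = 152 left.
March 1975 has 31 days: 152 − 31 = 121 left.
April 1975 has 30 days: 121 − 30 = 91 left.
May 1975 has 31 days: 91 − 31 = 60 left.
June 1975 has 30 days: 60 − 30 = 30 left.
30 days into July 1975 → July 30, 1975.
Adding 15 weeks (= 105 days) from July 30, 1975:
July has 31 days, so 31 − 30 = 1 day remains after July 30, 1975; 105 − 1 = 104 left.
August 1975 has 31 days: 104 − 31 = 73 left.
September 1975 has 30 days: 73 − 30 = 43 left.
October 1975 has 31 days: 43 − 31 = 12 left.
12 days into November 1975 → November 12, 1975.
Subtracting 600 days from November 12, 1975:
Going back 12 days from November 12, 1975 reaches the end of the previous month; 600 − 12 = 588 left.
October 1975 has 31 days: 588 − 31 = 557 left.
September 1975 has 30 days: 557 − 30 = 527 left.
August 1975 has 31 days: 527 − 31 = 496 left.
July 1975 has 31 days: 496 − 31 = 465 left.
June 1975 has 30 days: 465 − 30 = 435 left.
May 1975 has 31 days: 435 − 31 = 404 left.
April 1975 has 30 days: 404 − 30 = 374 left.
March 1975 has 31 days: 374 − 31 = 343 left.
February 1975 has 28 days (1975 is not a leap year): 343 − 28 = 315 left.
January 1975 has 31 days: 315 − 31 = 284 left.
December 1974 has 31 days: 284 − 31 = 253 left.
November 1974 has 30 days: 253 − 30 = 223 left.
October 1974 has 31 days: 223 − 31 = 192 left.
September 1974 has 30 days: 192 − 30 = 162 left.
August 1974 has 31 days: 162 − 31 = 131 left.
July 1974 has 31 days: 131 − 31 = 100 left.
June 1974 has 30 days: 100 − 30 = 70 left.
May 1974 has 31 days: 70 − 31 = 39 left.
April 1974 has 30 days: 39 − 30 = 9 left.
March 1974 has 31 days; 31 − 9 = 22 → March 22, 1974.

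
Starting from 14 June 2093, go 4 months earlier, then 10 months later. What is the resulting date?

Going back 4 months from June 14, 2093:
month 6 − 4 = 2 → February 2093.
Day 14 is valid in February, giving February 14, 2093.
Adding 10 months from February 14, 2093:
month 2 + 10 = 12 → December 2093.
Day 14 is valid in December, giving December 14, 2093.

December 14, 2093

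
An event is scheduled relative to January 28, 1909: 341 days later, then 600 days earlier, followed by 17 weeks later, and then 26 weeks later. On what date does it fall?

March 11, 1909

Adding 341 days from January 28, 1909:
January has 31 days, so 31 − 28 = 3 days remain after January 28, 1909; 341 − 3 = 338 left.
February 1909 has 28 days (1909 is not a leap year): 338 − 28 = 310 left.
March 1909 has 31 days: 310 − 31 = 279 left.
April 1909 has 30 days: 279 − 30 = 249 left.
May 1909 has 31 days: 249 − 31 = 218 left.
June 1909 has 30 days: 218 − 30 = 188 left.
July 1909 has 31 days: 188 − 31 = 157 left.
August 1909 has 31 days: 157 − 31 = 126 left.
September 1909 has 30 days: 126 − 30 = 96 left.
October 1909 has 31 days: 96 − 31 = 65 left.
November 1909 has 30 days: 65 − 30 = 35 left.
December 1909 has 31 days: 35 − 31 = 4 left.
4 days into January 1910 → January 4, 1910.
Subtracting 600 days from January 4, 1910:
Going back 4 days from January 4, 1910 reaches the end of the previous month; 600 − 4 = 596 left.
December 1909 has 31 days: 596 − 31 = 565 left.
November 1909 has 30 days: 565 − 30 = 535 left.
October 1909 has 31 days: 535 − 31 = 504 left.
September 1909 has 30 days: 504 − 30 = 474 left.
August 1909 has 31 days: 474 − 31 = 443 left.
July 1909 has 31 days: 443 − 31 = 412 left.
June 1909 has 30 days: 412 − 30 = 382 left.
May 1909 has 31 days: 382 − 31 = 351 left.
April 1909 has 30 days: 351 − 30 = 321 left.
March 1909 has 31 days: 321 − 31 = 290 left.
February 1909 has 28 days (1909 is not a leap year): 290 − 28 = 262 left.
January 1909 has 31 days: 262 − 31 = 231 left.
December 1908 has 31 days: 231 − 31 = 200 left.
November 1908 has 30 days: 200 − 30 = 170 left.
October 1908 has 31 days: 170 − 31 = 139 left.
September 1908 has 30 days: 139 − 30 = 109 left.
August 1908 has 31 days: 109 − 31 = 78 left.
July 1908 has 31 days: 78 − 31 = 47 left.
June 1908 has 30 days: 47 − 30 = 17 left.
May 1908 has 31 days; 31 − 17 = 14 → May 14, 1908.
Advancing 17 weeks (= 119 days) from May 14, 1908:
May has 31 days, so 31 − 14 = 17 days remain after May 14, 1908; 119 − 17 = 102 left.
June 1908 has 30 days: 102 − 30 = 72 left.
July 1908 has 31 days: 72 − 31 = 41 left.
August 1908 has 31 days: 41 − 31 = 10 left.
10 days into September 1908 → September 10, 1908.
Counting forward 26 weeks (= 182 days) from September 10, 1908:
September has 30 days, so 30 − 10 = 20 days remain after September 10, 1908; 182 − 20 = 162 left.
October 1908 has 31 days: 162 − 31 = 131 left.
November 1908 has 30 days: 131 − 30 = 101 left.
December 1908 has 31 days: 101 − 31 = 70 left.
January 1909 has 31 days: 70 − 31 = 39 left.
February 1909 has 28 days (1909 is not a leap year): 39 − 28 = 11 left.
11 days into March 1909 → March 11, 1909.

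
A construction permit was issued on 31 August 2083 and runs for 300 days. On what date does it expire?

June 26, 2084

Advancing 300 days from August 31, 2083.
August has 31 days, so 31 − 31 = 0 days remain after August 31, 2083; 300 − 0 = 300 left.
September 2083 has 30 days: 300 − 30 = 270 left.
October 2083 has 31 days: 270 − 31 = 239 left.
November 2083 has 30 days: 239 − 30 = 209 left.
December 2083 has 31 days: 209 − 31 = 178 left.
January 2084 has 31 days: 178 − 31 = 147 left.
February 2084 has 29 days (2084 is a leap year): 147 − 29 = 118 left.
March 2084 has 31 days: 118 − 31 = 87 left.
April 2084 has 30 days: 87 − 30 = 57 left.
May 2084 has 31 days: 57 − 31 = 26 left.
26 days into June 2084 → June 26, 2084.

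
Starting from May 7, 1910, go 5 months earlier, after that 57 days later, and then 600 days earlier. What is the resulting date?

June 12, 1908

Subtracting 5 months from May 7, 1910:
month 5 − 5 = 0, which is month 12 of year 1909 → December 1909.
Day 7 is valid in December, giving December 7, 1909.
Adding 57 days from December 7, 1909:
December has 31 days, so 31 − 7 = 24 days remain after December 7, 1909; 57 − 24 = 33 left.
January 1910 has 31 days: 33 − 31 = 2 left.
2 days into February 1910 → February 2, 1910.
Going back 600 days from February 2, 1910:
Going back 2 days from February 2, 1910 reaches the end of the previous month; 600 − 2 = 598 left.
January 1910 has 31 days: 598 − 31 = 567 left.
December 1909 has 31 days: 567 − 31 = 536 left.
November 1909 has 30 days: 536 − 30 = 506 left.
October 1909 has 31 days: 506 − 31 = 475 left.
September 1909 has 30 days: 475 − 30 = 445 left.
August 1909 has 31 days: 445 − 31 = 414 left.
July 1909 has 31 days: 414 − 31 = 383 left.
June 1909 has 30 days: 383 − 30 = 353 left.
May 1909 has 31 days: 353 − 31 = 322 left.
April 1909 has 30 days: 322 − 30 = 292 left.
March 1909 has 31 days: 292 − 31 = 261 left.
February 1909 has 28 days (1909 is not a leap year): 261 − 28 = 233 left.
January 1909 has 31 days: 233 − 31 = 202 left.
December 1908 has 31 days: 202 − 31 = 171 left.
November 1908 has 30 days: 171 − 30 = 141 left.
October 1908 has 31 days: 141 − 31 = 110 left.
September 1908 has 30 days: 110 − 30 = 80 left.
August 1908 has 31 days: 80 − 31 = 49 left.
July 1908 has 31 days: 49 − 31 = 18 left.
June 1908 has 30 days; 30 − 18 = 12 → June 12, 1908.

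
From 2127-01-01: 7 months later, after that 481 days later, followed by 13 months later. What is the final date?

December 24, 2129

Advancing 7 months from January 1, 2127:
month 1 + 7 = 8 → August 2127.
Day 1 is valid in August, giving August 1, 2127.
Adding 481 days from August 1, 2127:
August has 31 days, so 31 − 1 = 30 days remain after August 1, 2127; 481 − 30 = 451 left.
September 2127 has 30 days: 451 − 30 = 421 left.
October 2127 has 31 days: 421 − 31 = 390 left.
November 2127 has 30 days: 390 − 30 = 360 left.
December 2127 has 31 days: 360 − 31 = 329 left.
January 2128 has 31 days: 329 − 31 = 298 left.
February 2128 has 29 days (2128 is a leap year): 298 − 29 = 269 left.
March 2128 has 31 days: 269 − 31 = 238 left.
April 2128 has 30 days: 238 − 30 = 208 left.
May 2128 has 31 days: 208 − 31 = 177 left.
June 2128 has 30 days: 177 − 30 = 147 left.
July 2128 has 31 days: 147 − 31 = 116 left.
August 2128 has 31 days: 116 − 31 = 85 left.
September 2128 has 30 days: 85 − 30 = 55 left.
October 2128 has 31 days: 55 − 31 = 24 left.
24 days into November 2128 → November 24, 2128.
Counting forward 13 months from November 24, 2128:
month 11 + 13 = 24, which is month 12 of year 2129 → December 2129.
Day 24 is valid in December, giving December 24, 2129.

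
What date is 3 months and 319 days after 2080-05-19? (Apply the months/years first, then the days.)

Adding 3 months and 319 days from May 19, 2080: first the month/year part, then the days.
month 5 + 3 = 8 → August 2080.
Day 19 is valid in August, giving August 19, 2080.
Now add 319 days from August 19, 2080.
August has 31 days, so 31 − 19 = 12 days remain after August 19, 2080; 319 − 12 = 307 left.
September 2080 has 30 days: 307 − 30 = 277 left.
October 2080 has 31 days: 277 − 31 = 246 left.
November 2080 has 30 days: 246 − 30 = 216 left.
December 2080 has 31 days: 216 − 31 = 185 left.
January 2081 has 31 days: 185 − 31 = 154 left.
February 2081 has 28 days (2081 is not a leap year): 154 − 28 = 126 left.
March 2081 has 31 days: 126 − 31 = 95 left.
April 2081 has 30 days: 95 − 30 = 65 left.
May 2081 has 31 days: 65 − 31 = 34 left.
June 2081 has 30 days: 34 − 30 = 4 left.
4 days into July 2081 → July 4, 2081.

July 4, 2081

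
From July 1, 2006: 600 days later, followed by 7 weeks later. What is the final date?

April 10, 2008

Advancing 600 days from July 1, 2006:
July has 31 days, so 31 − 1 = 30 days remain after July 1, 2006; 600 − 30 = 570 left.
August 2006 has 31 days: 570 − 31 = 539 left.
September 2006 has 30 days: 539 − 30 = 509 left.
October 2006 has 31 days: 509 − 31 = 478 left.
November 2006 has 30 days: 478 − 30 = 448 left.
December 2006 has 31 days: 448 − 31 = 417 left.
January 2007 has 31 days: 417 − 31 = 386 left.
February 2007 has 28 days (2007 is not a leap year): 386 − 28 = 358 left.
March 2007 has 31 days: 358 − 31 = 327 left.
April 2007 has 30 days: 327 − 30 = 297 left.
May 2007 has 31 days: 297 − 31 = 266 left.
June 2007 has 30 days: 266 − 30 = 236 left.
July 2007 has 31 days: 236 − 31 = 205 left.
August 2007 has 31 days: 205 − 31 = 174 left.
September 2007 has 30 days: 174 − 30 = 144 left.
October 2007 has 31 days: 144 − 31 = 113 left.
November 2007 has 30 days: 113 − 30 = 83 left.
December 2007 has 31 days: 83 − 31 = 52 left.
January 2008 has 31 days: 52 − 31 = 21 left.
21 days into February 2008 → February 21, 2008.
Counting forward 7 weeks (= 49 days) from February 21, 2008:
February has 29 days, so 29 − 21 = 8 days remain after February 21, 2008; 49 − 8 = 41 left.
March 2008 has 31 days: 41 − 31 = 10 left.
10 days into April 2008 → April 10, 2008.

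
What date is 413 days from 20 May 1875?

Counting forward 413 days from May 20, 1875.
May has 31 days, so 31 − 20 = 11 days remain after May 20, 1875; 413 − 11 = 402 left.
June 1875 has 30 days: 402 − 30 = 372 left.
July 1875 has 31 days: 372 − 31 = 341 left.
August 1875 has 31 days: 341 − 31 = 310 left.
September 1875 has 30 days: 310 − 30 = 280 left.
October 1875 has 31 days: 280 − 31 = 249 left.
November 1875 has 30 days: 249 − 30 = 219 left.
December 1875 has 31 days: 219 − 31 = 188 left.
January 1876 has 31 days: 188 − 31 = 157 left.
February 1876 has 29 days (1876 is a leap year): 157 − 29 = 128 left.
March 1876 has 31 days: 128 − 31 = 97 left.
April 1876 has 30 days: 97 − 30 = 67 left.
May 1876 has 31 days: 67 − 31 = 36 left.
June 1876 has 30 days: 36 − 30 = 6 left.
6 days into July 1876 → July 6, 1876.

July 6, 1876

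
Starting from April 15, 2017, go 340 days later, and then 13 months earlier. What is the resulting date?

Adding 340 days from April 15, 2017:
April has 30 days, so 30 − 15 = 15 days remain after April 15, 2017; 340 − 15 = 325 left.
May 2017 has 31 days: 325 − 31 = 294 left.
June 2017 has 30 days: 294 − 30 = 264 left.
July 2017 has 31 days: 264 − 31 = 233 left.
August 2017 has 31 days: 233 − 31 = 202 left.
September 2017 has 30 days: 202 − 30 = 172 left.
October 2017 has 31 days: 172 − 31 = 141 left.
November 2017 has 30 days: 141 − 30 = 111 left.
December 2017 has 31 days: 111 − 31 = 80 left.
January 2018 has 31 days: 80 − 31 = 49 left.
February 2018 has 28 days (2018 is not a leap year): 49 − 28 = 21 left.
21 days into March 2018 → March 21, 2018.
Counting back 13 months from March 21, 2018:
month 3 − 13 = -10, which is month 2 of year 2017 → February 2017.
Day 21 is valid in February, giving February 21, 2017.

February 21, 2017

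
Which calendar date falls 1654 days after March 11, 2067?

September 20, 2071

Adding 1654 days from March 11, 2067.
March has 31 days, so 31 − 11 = 20 days remain after March 11, 2067; 1654 − 20 = 1634 left.
April 2067 has 30 days: 1634 − 30 = 1604 left.
May 2067 has 31 days: 1604 − 31 = 1573 left.
June 2067 has 30 days: 1573 − 30 = 1543 left.
July 2067 has 31 days: 1543 − 31 = 1512 left.
August 2067 has 31 days: 1512 − 31 = 1481 left.
September 2067 has 30 days: 1481 − 30 = 1451 left.
October 2067 has 31 days: 1451 − 31 = 1420 left.
November 2067 has 30 days: 1420 − 30 = 1390 left.
December 2067 has 31 days: 1390 − 31 = 1359 left.
January 2068 has 31 days: 1359 − 31 = 1328 left.
February 2068 has 29 days (2068 is a leap year): 1328 − 29 = 1299 left.
March 2068 has 31 days: 1299 − 31 = 1268 left.
April 2068 has 30 days: 1268 − 30 = 1238 left.
May 2068 has 31 days: 1238 − 31 = 1207 left.
June 2068 has 30 days: 1207 − 30 = 1177 left.
July 2068 has 31 days: 1177 − 31 = 1146 left.
August 2068 has 31 days: 1146 − 31 = 1115 left.
September 2068 has 30 days: 1115 − 30 = 1085 left.
October 2068 has 31 days: 1085 − 31 = 1054 left.
November 2068 has 30 days: 1054 − 30 = 1024 left.
December 2068 has 31 days: 1024 − 31 = 993 left.
January 2069 has 31 days: 993 − 31 = 962 left.
February 2069 has 28 days (2069 is not a leap year): 962 − 28 = 934 left.
March 2069 has 31 days: 934 − 31 = 903 left.
April 2069 has 30 days: 903 − 30 = 873 left.
May 2069 has 31 days: 873 − 31 = 842 left.
June 2069 has 30 days: 842 − 30 = 812 left.
July 2069 has 31 days: 812 − 31 = 781 left.
August 2069 has 31 days: 781 − 31 = 750 left.
September 2069 has 30 days: 750 − 30 = 720 left.
October 2069 has 31 days: 720 − 31 = 689 left.
November 2069 has 30 days: 689 − 30 = 659 left.
December 2069 has 31 days: 659 − 31 = 628 left.
January 2070 has 31 days: 628 − 31 = 597 left.
February 2070 has 28 days (2070 is not a leap year): 597 − 28 = 569 left.
March 2070 has 31 days: 569 − 31 = 538 left.
April 2070 has 30 days: 538 − 30 = 508 left.
May 2070 has 31 days: 508 − 31 = 477 left.
June 2070 has 30 days: 477 − 30 = 447 left.
July 2070 has 31 days: 447 − 31 = 416 left.
August 2070 has 31 days: 416 − 31 = 385 left.
September 2070 has 30 days: 385 − 30 = 355 left.
October 2070 has 31 days: 355 − 31 = 324 left.
November 2070 has 30 days: 324 − 30 = 294 left.
December 2070 has 31 days: 294 − 31 = 263 left.
January 2071 has 31 days: 263 − 31 = 232 left.
February 2071 has 28 days (2071 is not a leap year): 232 − 28 = 204 left.
March 2071 has 31 days: 204 − 31 = 173 left.
April 2071 has 30 days: 173 − 30 = 143 left.
May 2071 has 31 days: 143 − 31 = 112 left.
June 2071 has 30 days: 112 − 30 = 82 left.
July 2071 has 31 days: 82 − 31 = 51 left.
August 2071 has 31 days: 51 − 31 = 20 left.
20 days into September 2071 → September 20, 2071.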